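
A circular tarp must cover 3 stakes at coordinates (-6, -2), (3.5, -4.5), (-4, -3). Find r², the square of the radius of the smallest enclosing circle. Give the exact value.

Call the three points A, B, C in the order given.
Side lengths²: AB² = 96.5, AC² = 5, BC² = 58.5.
Since AB² = 96.5 ≥ 58.5 + 5 = 63.5, the angle opposite AB is not acute, so the smallest enclosing circle has AB as diameter.
Centre = midpoint of AB = (-1.25, -3.25), r² = 96.5/4 = 24.125.

24.125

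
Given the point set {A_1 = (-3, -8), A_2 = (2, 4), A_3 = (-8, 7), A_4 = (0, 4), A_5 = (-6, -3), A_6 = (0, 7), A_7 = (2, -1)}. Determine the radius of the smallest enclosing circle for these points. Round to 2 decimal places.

The minimum enclosing circle is determined by three boundary points: A_1, A_3, A_6.
Their circumcentre is (-4, 0) with r² = 65.
The farthest remaining point A_2 is at distance² 52 ≤ 65.
r = √65 ≈ 8.06.

8.06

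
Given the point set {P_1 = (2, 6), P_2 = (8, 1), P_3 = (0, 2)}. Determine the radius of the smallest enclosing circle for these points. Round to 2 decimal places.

4.14

Side lengths²: P_1P_2² = 61, P_1P_3² = 20, P_2P_3² = 65.
Since P_2P_3² = 65 < 61 + 20 = 81, the triangle is acute, so the smallest enclosing circle is the circumcircle.
Circumcentre = (70/17, 83/34), r² = 19825/1156.
r = √(19825/1156) ≈ 4.14.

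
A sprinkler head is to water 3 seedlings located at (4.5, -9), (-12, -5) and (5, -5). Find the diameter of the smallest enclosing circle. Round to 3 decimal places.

17.110

Call the three points A, B, C in the order given.
Side lengths²: AB² = 288.25, AC² = 16.25, BC² = 289.
Since BC² = 289 < 288.25 + 16.25 = 304.5, the triangle is acute, so the smallest enclosing circle is the circumcircle.
Circumcentre = (-3.5, -5.96875), r² = 73.1884765625.
Diameter = 2r = 2√(73.1884765625) ≈ 17.110.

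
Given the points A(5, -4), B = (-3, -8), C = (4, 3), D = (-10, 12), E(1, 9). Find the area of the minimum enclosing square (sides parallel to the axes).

400

The bounding box has width 15 and height 20.
An axis-aligned square enclosing the set must have side ≥ max(width, height).
So the minimum side is max(15, 20) = 20.
Area = 20² = 400.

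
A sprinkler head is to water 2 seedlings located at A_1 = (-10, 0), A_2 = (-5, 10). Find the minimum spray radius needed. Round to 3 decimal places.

The smallest circle enclosing two points has them as diameter endpoints.
Centre = midpoint = (-7.5, 5); r² = |A_1A_2|²/4 = 125/4 = 31.25.
r = √(31.25) ≈ 5.590.

5.590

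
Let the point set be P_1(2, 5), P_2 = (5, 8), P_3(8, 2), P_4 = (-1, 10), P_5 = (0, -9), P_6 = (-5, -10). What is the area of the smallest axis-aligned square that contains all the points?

400

The bounding box has width 13 and height 20.
An axis-aligned square enclosing the set must have side ≥ max(width, height).
So the minimum side is max(13, 20) = 20.
Area = 20² = 400.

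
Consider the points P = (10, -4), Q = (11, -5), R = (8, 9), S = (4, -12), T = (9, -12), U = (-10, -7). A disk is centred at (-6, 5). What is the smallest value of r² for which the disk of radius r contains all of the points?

514

The required radius is the distance from (-6, 5) to the farthest point.
Squared distances: 337, 389, 212, 389, 514, 160.
Maximum is 514, attained at T.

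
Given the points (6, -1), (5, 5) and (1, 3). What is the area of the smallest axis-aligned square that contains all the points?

36

The bounding box has width 5 and height 6.
An axis-aligned square enclosing the set must have side ≥ max(width, height).
So the minimum side is max(5, 6) = 6.
Area = 6² = 36.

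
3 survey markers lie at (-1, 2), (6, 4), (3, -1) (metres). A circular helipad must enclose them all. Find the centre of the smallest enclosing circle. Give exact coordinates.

Call the three points A, B, C in the order given.
Side lengths²: AB² = 53, AC² = 25, BC² = 34.
Since AB² = 53 < 34 + 25 = 59, the triangle is acute, so the smallest enclosing circle is the circumcircle.
Circumcentre = (151/58, 153/58), r² = 22525/1682.
Centre = (151/58, 153/58).

(151/58, 153/58)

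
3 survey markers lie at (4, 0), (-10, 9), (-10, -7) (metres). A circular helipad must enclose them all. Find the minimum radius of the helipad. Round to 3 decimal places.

9.304

Call the three points A, B, C in the order given.
Side lengths²: AB² = 277, AC² = 245, BC² = 256.
Since AB² = 277 < 256 + 245 = 501, the triangle is acute, so the smallest enclosing circle is the circumcircle.
Circumcentre = (-5.25, 1), r² = 86.5625.
r = √(86.5625) ≈ 9.304.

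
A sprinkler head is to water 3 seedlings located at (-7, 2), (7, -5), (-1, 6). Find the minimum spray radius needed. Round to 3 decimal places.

Call the three points A, B, C in the order given.
Side lengths²: AB² = 245, AC² = 52, BC² = 185.
Since AB² = 245 ≥ 185 + 52 = 237, the angle opposite AB is not acute, so the smallest enclosing circle has AB as diameter.
Centre = midpoint of AB = (0, -1.5), r² = 245/4 = 61.25.
r = √(61.25) ≈ 7.826.

7.826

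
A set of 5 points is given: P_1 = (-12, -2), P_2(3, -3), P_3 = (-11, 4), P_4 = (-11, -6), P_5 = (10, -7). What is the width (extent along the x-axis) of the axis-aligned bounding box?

22

max x = 10, min x = -12, so width = 22.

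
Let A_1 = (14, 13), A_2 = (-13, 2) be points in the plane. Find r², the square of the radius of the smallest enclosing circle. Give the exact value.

212.5

The smallest circle enclosing two points has them as diameter endpoints.
Centre = midpoint = (0.5, 7.5); r² = |A_1A_2|²/4 = 850/4 = 212.5.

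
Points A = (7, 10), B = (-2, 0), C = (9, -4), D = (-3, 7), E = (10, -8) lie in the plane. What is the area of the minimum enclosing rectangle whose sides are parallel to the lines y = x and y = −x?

In coordinates u = x + y, v = x − y the rectangle is axis-aligned; the map (x,y)→(u,v) scales areas by 2.
u-values: 17, -2, 5, 4, 2; range = 17 − (-2) = 19.
v-values: -3, -2, 13, -10, 18; range = 18 − (-10) = 28.
Area = (19 × 28) / 2 = 266.

266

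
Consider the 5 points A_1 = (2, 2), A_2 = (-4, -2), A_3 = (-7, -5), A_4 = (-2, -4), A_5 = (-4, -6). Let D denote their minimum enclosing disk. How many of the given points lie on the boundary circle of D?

2

By Welzl's lemma the MEC is supported by two points (diametrically opposite) or three points (on a circumcircle).
The farthest pair is A_1–A_3 with squared distance 130. The circle on this segment as diameter has centre (-2.5, -1.5) and r² = 130/4 = 32.5.
Check A_2: distance² to centre = 2.5 ≤ 32.5, so it lies inside.
All remaining points lie in this disk, and no smaller disk contains both endpoints, so this is the minimum enclosing circle.
The points at distance exactly r from the centre are A_1, A_3 — 2 points.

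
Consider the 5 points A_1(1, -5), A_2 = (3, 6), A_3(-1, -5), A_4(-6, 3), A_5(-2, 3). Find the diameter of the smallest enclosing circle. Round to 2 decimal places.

The minimum enclosing circle of a finite set is fixed by two of the points (as a diameter) or three (as a circumcircle).
The minimum enclosing circle is determined by three boundary points: A_1, A_2, A_4.
Their circumcentre is (-19/62, 57/62) with r² = 70625/1922.
The farthest remaining point A_3 is at distance² 68269/1922 ≤ 70625/1922.
Diameter = 2r = 2√(70625/1922) ≈ 12.12.

12.12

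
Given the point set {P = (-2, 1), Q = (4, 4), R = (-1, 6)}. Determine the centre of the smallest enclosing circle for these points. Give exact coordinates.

(13/18, 55/18)

Side lengths²: PQ² = 45, PR² = 26, QR² = 29.
Since PQ² = 45 < 29 + 26 = 55, the triangle is acute, so the smallest enclosing circle is the circumcircle.
Circumcentre = (13/18, 55/18), r² = 1885/162.
Centre = (13/18, 55/18).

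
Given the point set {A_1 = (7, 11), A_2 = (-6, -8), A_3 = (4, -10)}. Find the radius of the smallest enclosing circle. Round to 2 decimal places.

11.53

Side lengths²: A_1A_2² = 530, A_1A_3² = 450, A_2A_3² = 104.
Since A_1A_2² = 530 < 450 + 104 = 554, the triangle is acute, so the smallest enclosing circle is the circumcircle.
Circumcentre = (37/36, 41/36), r² = 86125/648.
r = √(86125/648) ≈ 11.53.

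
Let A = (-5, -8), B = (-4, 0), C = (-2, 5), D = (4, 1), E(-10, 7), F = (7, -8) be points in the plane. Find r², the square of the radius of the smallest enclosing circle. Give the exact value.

128.5

The minimum enclosing circle of a finite set is fixed by two of the points (as a diameter) or three (as a circumcircle).
The farthest pair is E–F with squared distance 514. The circle on this segment as diameter has centre (-1.5, -0.5) and r² = 514/4 = 128.5.
Check A: distance² to centre = 68.5 ≤ 128.5, so it lies inside.
All remaining points lie in this disk, and no smaller disk contains both endpoints, so this is the minimum enclosing circle.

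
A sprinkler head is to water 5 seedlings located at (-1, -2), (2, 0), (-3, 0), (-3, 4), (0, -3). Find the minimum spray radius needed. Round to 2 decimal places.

3.81

The minimum enclosing circle of a finite set is fixed by two of the points (as a diameter) or three (as a circumcircle).
The farthest pair is (-3, 4)–(0, -3) with squared distance 58. The circle on this segment as diameter has centre (-1.5, 0.5) and r² = 58/4 = 14.5.
Check (-1, -2): distance² to centre = 6.5 ≤ 14.5, so it lies inside.
All remaining points lie in this disk, and no smaller disk contains both endpoints, so this is the minimum enclosing circle.
r = √(14.5) ≈ 3.81.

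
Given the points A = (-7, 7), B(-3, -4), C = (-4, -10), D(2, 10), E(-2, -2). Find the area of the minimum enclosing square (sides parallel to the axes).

The bounding box has width 9 and height 20.
An axis-aligned square enclosing the set must have side ≥ max(width, height).
So the minimum side is max(9, 20) = 20.
Area = 20² = 400.

400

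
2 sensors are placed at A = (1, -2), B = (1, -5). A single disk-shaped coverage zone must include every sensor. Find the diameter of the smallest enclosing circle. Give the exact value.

The smallest circle enclosing two points has them as diameter endpoints.
Centre = midpoint = (1, -3.5); r² = |AB|²/4 = 9/4 = 2.25.
Diameter = 2r = 2√(2.25) = 3.

3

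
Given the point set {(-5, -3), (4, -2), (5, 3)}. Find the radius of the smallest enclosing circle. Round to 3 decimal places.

5.831

Call the three points A, B, C in the order given.
Side lengths²: AB² = 82, AC² = 136, BC² = 26.
Since AC² = 136 ≥ 82 + 26 = 108, the angle opposite AC is not acute, so the smallest enclosing circle has AC as diameter.
Centre = midpoint of AC = (0, 0), r² = 136/4 = 34.
r = √34 ≈ 5.831.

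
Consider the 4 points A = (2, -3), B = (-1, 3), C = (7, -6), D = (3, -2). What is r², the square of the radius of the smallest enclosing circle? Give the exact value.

A smallest enclosing disk is always determined by at most three of the input points on its boundary.
The farthest pair is B–C with squared distance 145. The circle on this segment as diameter has centre (3, -1.5) and r² = 145/4 = 36.25.
Check A: distance² to centre = 3.25 ≤ 36.25, so it lies inside.
All remaining points lie in this disk, and no smaller disk contains both endpoints, so this is the minimum enclosing circle.

36.25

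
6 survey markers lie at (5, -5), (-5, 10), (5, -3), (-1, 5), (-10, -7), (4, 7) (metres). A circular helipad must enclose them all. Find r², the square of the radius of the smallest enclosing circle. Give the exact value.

98.125

The minimum enclosing circle of a finite set is fixed by two of the points (as a diameter) or three (as a circumcircle).
The minimum enclosing circle is determined by three boundary points: (-5, 10), (-10, -7), (4, 7).
Their circumcentre is (-3.25, 0.25) with r² = 98.125.
The farthest remaining point (5, -5) is at distance² 95.625 ≤ 98.125.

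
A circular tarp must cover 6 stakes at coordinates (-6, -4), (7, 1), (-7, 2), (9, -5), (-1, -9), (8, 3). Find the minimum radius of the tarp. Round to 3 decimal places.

8.732

A smallest enclosing disk is always determined by at most three of the input points on its boundary.
The farthest pair is (-7, 2)–(9, -5) with squared distance 305. The circle on this segment as diameter has centre (1, -1.5) and r² = 305/4 = 76.25.
Check (-6, -4): distance² to centre = 55.25 ≤ 76.25, so it lies inside.
All remaining points lie in this disk, and no smaller disk contains both endpoints, so this is the minimum enclosing circle.
r = √(76.25) ≈ 8.732.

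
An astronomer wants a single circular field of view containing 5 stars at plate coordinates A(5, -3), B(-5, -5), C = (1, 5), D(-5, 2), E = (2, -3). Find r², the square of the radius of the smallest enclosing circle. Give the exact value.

A smallest enclosing disk is always determined by at most three of the input points on its boundary.
The minimum enclosing circle is determined by three boundary points: A, B, C.
Their circumcentre is (-7/11, -9/11) with r² = 4420/121.
The farthest remaining point D is at distance² 3265/121 ≤ 4420/121.

4420/121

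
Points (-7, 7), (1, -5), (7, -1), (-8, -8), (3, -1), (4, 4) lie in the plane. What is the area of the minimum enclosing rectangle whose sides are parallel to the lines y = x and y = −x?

264

In coordinates u = x + y, v = x − y the rectangle is axis-aligned; the map (x,y)→(u,v) scales areas by 2.
u-values: 0, -4, 6, -16, 2, 8; range = 8 − (-16) = 24.
v-values: -14, 6, 8, 0, 4, 0; range = 8 − (-14) = 22.
Area = (24 × 22) / 2 = 264.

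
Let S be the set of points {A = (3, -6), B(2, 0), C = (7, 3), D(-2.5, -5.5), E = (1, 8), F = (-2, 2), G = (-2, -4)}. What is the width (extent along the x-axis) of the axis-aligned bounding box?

max x = 7, min x = -2.5, so width = 9.5.

9.5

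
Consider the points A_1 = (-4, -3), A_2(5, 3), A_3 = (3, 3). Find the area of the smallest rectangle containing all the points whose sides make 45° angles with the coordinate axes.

In coordinates u = x + y, v = x − y the rectangle is axis-aligned; the map (x,y)→(u,v) scales areas by 2.
u-values: -7, 8, 6; range = 8 − (-7) = 15.
v-values: -1, 2, 0; range = 2 − (-1) = 3.
Area = (15 × 3) / 2 = 22.5.

22.5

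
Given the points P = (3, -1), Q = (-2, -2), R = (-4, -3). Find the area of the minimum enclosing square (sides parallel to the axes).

The bounding box has width 7 and height 2.
An axis-aligned square enclosing the set must have side ≥ max(width, height).
So the minimum side is max(7, 2) = 7.
Area = 7² = 49.

49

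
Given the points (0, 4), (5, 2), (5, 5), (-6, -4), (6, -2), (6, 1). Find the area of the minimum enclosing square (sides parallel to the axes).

The bounding box has width 12 and height 9.
An axis-aligned square enclosing the set must have side ≥ max(width, height).
So the minimum side is max(12, 9) = 12.
Area = 12² = 144.

144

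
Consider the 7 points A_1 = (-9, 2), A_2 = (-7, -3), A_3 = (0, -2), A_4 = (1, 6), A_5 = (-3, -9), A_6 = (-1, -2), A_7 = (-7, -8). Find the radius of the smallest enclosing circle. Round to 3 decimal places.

8.062

The farthest pair is A_4–A_7 with squared distance 260. The circle on this segment as diameter has centre (-3, -1) and r² = 260/4 = 65.
Check A_1: distance² to centre = 45 ≤ 65, so it lies inside.
All remaining points lie in this disk, and no smaller disk contains both endpoints, so this is the minimum enclosing circle.
r = √65 ≈ 8.062.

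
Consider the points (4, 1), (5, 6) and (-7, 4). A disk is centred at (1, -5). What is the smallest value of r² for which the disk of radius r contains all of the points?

The required radius is the distance from (1, -5) to the farthest point.
Squared distances: 45, 137, 145.
Maximum is 145, attained at (-7, 4).

145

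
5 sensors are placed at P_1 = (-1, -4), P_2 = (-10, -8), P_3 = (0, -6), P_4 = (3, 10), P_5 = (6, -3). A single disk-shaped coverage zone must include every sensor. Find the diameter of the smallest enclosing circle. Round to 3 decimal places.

The farthest pair is P_2–P_4 with squared distance 493. The circle on this segment as diameter has centre (-3.5, 1) and r² = 493/4 = 123.25.
Check P_1: distance² to centre = 31.25 ≤ 123.25, so it lies inside.
All remaining points lie in this disk, and no smaller disk contains both endpoints, so this is the minimum enclosing circle.
Diameter = 2r = 2√(123.25) ≈ 22.204.

22.204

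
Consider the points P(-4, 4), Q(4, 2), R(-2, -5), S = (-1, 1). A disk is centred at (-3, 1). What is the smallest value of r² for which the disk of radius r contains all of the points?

50

The required radius is the distance from (-3, 1) to the farthest point.
Squared distances: 10, 50, 37, 4.
Maximum is 50, attained at Q.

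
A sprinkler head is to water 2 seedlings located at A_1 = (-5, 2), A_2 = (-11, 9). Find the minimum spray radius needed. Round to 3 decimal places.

4.610

The smallest circle enclosing two points has them as diameter endpoints.
Centre = midpoint = (-8, 5.5); r² = |A_1A_2|²/4 = 85/4 = 21.25.
r = √(21.25) ≈ 4.610.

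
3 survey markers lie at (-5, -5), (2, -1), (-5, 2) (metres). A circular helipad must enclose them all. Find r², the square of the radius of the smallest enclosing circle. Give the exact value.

Call the three points A, B, C in the order given.
Side lengths²: AB² = 65, AC² = 49, BC² = 58.
Since AB² = 65 < 58 + 49 = 107, the triangle is acute, so the smallest enclosing circle is the circumcircle.
Circumcentre = (-33/14, -1.5), r² = 1885/98.

1885/98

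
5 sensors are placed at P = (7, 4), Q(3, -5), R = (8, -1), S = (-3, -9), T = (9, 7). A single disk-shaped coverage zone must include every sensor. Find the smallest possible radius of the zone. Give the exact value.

10

By Welzl's lemma the MEC is supported by two points (diametrically opposite) or three points (on a circumcircle).
The farthest pair is S–T with squared distance 400. The circle on this segment as diameter has centre (3, -1) and r² = 400/4 = 100.
Check P: distance² to centre = 41 ≤ 100, so it lies inside.
All remaining points lie in this disk, and no smaller disk contains both endpoints, so this is the minimum enclosing circle.
r = √100 = 10.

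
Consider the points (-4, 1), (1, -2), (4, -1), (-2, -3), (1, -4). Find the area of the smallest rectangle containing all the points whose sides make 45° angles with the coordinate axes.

40

In coordinates u = x + y, v = x − y the rectangle is axis-aligned; the map (x,y)→(u,v) scales areas by 2.
u-values: -3, -1, 3, -5, -3; range = 3 − (-5) = 8.
v-values: -5, 3, 5, 1, 5; range = 5 − (-5) = 10.
Area = (8 × 10) / 2 = 40.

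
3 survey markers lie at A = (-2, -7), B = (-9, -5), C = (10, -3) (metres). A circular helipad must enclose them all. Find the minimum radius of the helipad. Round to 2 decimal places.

Side lengths²: AB² = 53, AC² = 160, BC² = 365.
Since BC² = 365 ≥ 160 + 53 = 213, the angle opposite BC is not acute, so the smallest enclosing circle has BC as diameter.
Centre = midpoint of BC = (0.5, -4), r² = 365/4 = 91.25.
r = √(91.25) ≈ 9.55.

9.55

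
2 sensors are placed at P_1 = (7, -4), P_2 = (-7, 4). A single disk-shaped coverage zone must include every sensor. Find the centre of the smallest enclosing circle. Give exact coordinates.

The smallest circle enclosing two points has them as diameter endpoints.
Centre = midpoint = (0, 0); r² = |P_1P_2|²/4 = 260/4 = 65.
Centre = (0, 0).

(0, 0)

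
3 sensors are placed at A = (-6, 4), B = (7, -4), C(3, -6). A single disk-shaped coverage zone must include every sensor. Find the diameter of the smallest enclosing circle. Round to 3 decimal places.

15.264

Side lengths²: AB² = 233, AC² = 181, BC² = 20.
Since AB² = 233 ≥ 181 + 20 = 201, the angle opposite AB is not acute, so the smallest enclosing circle has AB as diameter.
Centre = midpoint of AB = (0.5, 0), r² = 233/4 = 58.25.
Diameter = 2r = 2√(58.25) ≈ 15.264.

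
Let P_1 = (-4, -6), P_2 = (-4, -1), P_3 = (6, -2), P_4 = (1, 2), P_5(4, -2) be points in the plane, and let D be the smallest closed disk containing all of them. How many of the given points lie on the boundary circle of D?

By Welzl's lemma the MEC is supported by two points (diametrically opposite) or three points (on a circumcircle).
The minimum enclosing circle is determined by three boundary points: P_1, P_3, P_4.
Their circumcentre is (23/30, -41/12) with r² = 105821/3600.
The farthest remaining point P_2 is at distance² 102821/3600 ≤ 105821/3600.
The points at distance exactly r from the centre are P_1, P_3, P_4 — 3 points.

3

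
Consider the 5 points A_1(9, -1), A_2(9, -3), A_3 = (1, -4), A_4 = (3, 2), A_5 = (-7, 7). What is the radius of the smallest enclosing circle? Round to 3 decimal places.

9.434

The farthest pair is A_2–A_5 with squared distance 356. The circle on this segment as diameter has centre (1, 2) and r² = 356/4 = 89.
Check A_1: distance² to centre = 73 ≤ 89, so it lies inside.
All remaining points lie in this disk, and no smaller disk contains both endpoints, so this is the minimum enclosing circle.
r = √89 ≈ 9.434.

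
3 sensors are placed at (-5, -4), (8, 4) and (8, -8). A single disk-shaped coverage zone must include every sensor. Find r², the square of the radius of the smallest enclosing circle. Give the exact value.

Call the three points A, B, C in the order given.
Side lengths²: AB² = 233, AC² = 185, BC² = 144.
Since AB² = 233 < 185 + 144 = 329, the triangle is acute, so the smallest enclosing circle is the circumcircle.
Circumcentre = (71/26, -2), r² = 43105/676.

43105/676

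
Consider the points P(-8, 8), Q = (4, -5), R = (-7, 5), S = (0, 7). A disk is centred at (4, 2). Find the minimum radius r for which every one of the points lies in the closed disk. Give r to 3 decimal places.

The required radius is the distance from (4, 2) to the farthest point.
Squared distances: 180, 49, 130, 41.
Maximum is 180, attained at P.
r = √180 ≈ 13.416.

13.416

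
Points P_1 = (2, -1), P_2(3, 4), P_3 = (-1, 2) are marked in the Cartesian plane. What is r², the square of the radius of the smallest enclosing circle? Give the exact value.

65/9

Side lengths²: P_1P_2² = 26, P_1P_3² = 18, P_2P_3² = 20.
Since P_1P_2² = 26 < 20 + 18 = 38, the triangle is acute, so the smallest enclosing circle is the circumcircle.
Circumcentre = (5/3, 5/3), r² = 65/9.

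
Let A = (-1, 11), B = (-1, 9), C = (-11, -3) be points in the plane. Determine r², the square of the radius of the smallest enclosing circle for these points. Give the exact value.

Side lengths²: AB² = 4, AC² = 296, BC² = 244.
Since AC² = 296 ≥ 244 + 4 = 248, the angle opposite AC is not acute, so the smallest enclosing circle has AC as diameter.
Centre = midpoint of AC = (-6, 4), r² = 296/4 = 74.

74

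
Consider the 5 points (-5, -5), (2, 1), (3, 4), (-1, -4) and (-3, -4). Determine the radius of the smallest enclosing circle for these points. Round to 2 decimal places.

6.02

By Welzl's lemma the MEC is supported by two points (diametrically opposite) or three points (on a circumcircle).
The farthest pair is (-5, -5)–(3, 4) with squared distance 145. The circle on this segment as diameter has centre (-1, -0.5) and r² = 145/4 = 36.25.
Check (2, 1): distance² to centre = 11.25 ≤ 36.25, so it lies inside.
All remaining points lie in this disk, and no smaller disk contains both endpoints, so this is the minimum enclosing circle.
r = √(36.25) ≈ 6.02.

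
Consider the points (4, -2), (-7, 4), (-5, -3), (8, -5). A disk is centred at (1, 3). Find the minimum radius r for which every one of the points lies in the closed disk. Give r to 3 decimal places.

10.630

The required radius is the distance from (1, 3) to the farthest point.
Squared distances: 34, 65, 72, 113.
Maximum is 113, attained at (8, -5).
r = √113 ≈ 10.630.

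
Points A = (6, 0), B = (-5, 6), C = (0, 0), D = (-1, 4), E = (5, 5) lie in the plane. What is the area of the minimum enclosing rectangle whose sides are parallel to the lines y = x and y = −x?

In coordinates u = x + y, v = x − y the rectangle is axis-aligned; the map (x,y)→(u,v) scales areas by 2.
u-values: 6, 1, 0, 3, 10; range = 10 − 0 = 10.
v-values: 6, -11, 0, -5, 0; range = 6 − (-11) = 17.
Area = (10 × 17) / 2 = 85.

85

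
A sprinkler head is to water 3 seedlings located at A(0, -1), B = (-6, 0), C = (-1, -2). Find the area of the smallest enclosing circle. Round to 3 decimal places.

29.060

Side lengths²: AB² = 37, AC² = 2, BC² = 29.
Since AB² = 37 ≥ 29 + 2 = 31, the angle opposite AB is not acute, so the smallest enclosing circle has AB as diameter.
Centre = midpoint of AB = (-3, -0.5), r² = 37/4 = 9.25.
Area = π·r² = π·9.25 ≈ 29.060.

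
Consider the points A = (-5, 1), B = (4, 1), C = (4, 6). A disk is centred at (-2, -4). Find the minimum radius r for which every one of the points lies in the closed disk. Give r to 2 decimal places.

11.66

The required radius is the distance from (-2, -4) to the farthest point.
Squared distances: 34, 61, 136.
Maximum is 136, attained at C.
r = √136 ≈ 11.66.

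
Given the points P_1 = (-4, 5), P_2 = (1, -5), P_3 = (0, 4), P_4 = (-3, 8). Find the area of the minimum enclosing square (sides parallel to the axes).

169

The bounding box has width 5 and height 13.
An axis-aligned square enclosing the set must have side ≥ max(width, height).
So the minimum side is max(5, 13) = 13.
Area = 13² = 169.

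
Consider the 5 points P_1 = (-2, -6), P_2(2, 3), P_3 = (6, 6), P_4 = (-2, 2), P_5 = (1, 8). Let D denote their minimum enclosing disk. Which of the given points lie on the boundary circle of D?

The minimum enclosing circle of a finite set is fixed by two of the points (as a diameter) or three (as a circumcircle).
The minimum enclosing circle is determined by three boundary points: P_1, P_3, P_5.
Their circumcentre is (37/38, 13/19) with r² = 77285/1444.
The farthest remaining point P_4 is at distance² 15269/1444 ≤ 77285/1444.
The points at distance exactly r from the centre are P_1, P_3, P_5 — 3 points.

P_1, P_3, P_5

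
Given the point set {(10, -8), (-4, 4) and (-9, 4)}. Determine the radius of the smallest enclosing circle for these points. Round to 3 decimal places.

11.236

Call the three points A, B, C in the order given.
Side lengths²: AB² = 340, AC² = 505, BC² = 25.
Since AC² = 505 ≥ 340 + 25 = 365, the angle opposite AC is not acute, so the smallest enclosing circle has AC as diameter.
Centre = midpoint of AC = (0.5, -2), r² = 505/4 = 126.25.
r = √(126.25) ≈ 11.236.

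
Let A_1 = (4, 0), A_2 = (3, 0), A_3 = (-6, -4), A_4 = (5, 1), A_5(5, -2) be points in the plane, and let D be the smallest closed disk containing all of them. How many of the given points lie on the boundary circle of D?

The farthest pair is A_3–A_4 with squared distance 146. The circle on this segment as diameter has centre (-0.5, -1.5) and r² = 146/4 = 36.5.
Check A_1: distance² to centre = 22.5 ≤ 36.5, so it lies inside.
All remaining points lie in this disk, and no smaller disk contains both endpoints, so this is the minimum enclosing circle.
The points at distance exactly r from the centre are A_3, A_4 — 2 points.

2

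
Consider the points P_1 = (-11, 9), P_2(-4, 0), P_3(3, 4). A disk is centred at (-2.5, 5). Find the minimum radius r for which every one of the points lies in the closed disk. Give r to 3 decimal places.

The required radius is the distance from (-2.5, 5) to the farthest point.
Squared distances: 88.25, 27.25, 31.25.
Maximum is 88.25, attained at P_1.
r = √(88.25) ≈ 9.394.

9.394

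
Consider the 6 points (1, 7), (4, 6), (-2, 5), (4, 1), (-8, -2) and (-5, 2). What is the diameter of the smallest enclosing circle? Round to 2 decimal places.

A smallest enclosing disk is always determined by at most three of the input points on its boundary.
The farthest pair is (4, 6)–(-8, -2) with squared distance 208. The circle on this segment as diameter has centre (-2, 2) and r² = 208/4 = 52.
Check (1, 7): distance² to centre = 34 ≤ 52, so it lies inside.
All remaining points lie in this disk, and no smaller disk contains both endpoints, so this is the minimum enclosing circle.
Diameter = 2r = 2√52 ≈ 14.42.

14.42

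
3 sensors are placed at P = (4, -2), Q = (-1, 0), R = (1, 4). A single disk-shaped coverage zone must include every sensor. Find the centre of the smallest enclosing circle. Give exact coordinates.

Side lengths²: PQ² = 29, PR² = 45, QR² = 20.
Since PR² = 45 < 29 + 20 = 49, the triangle is acute, so the smallest enclosing circle is the circumcircle.
Circumcentre = (2.25, 0.875), r² = 11.328125.
Centre = (2.25, 0.875).

(2.25, 0.875)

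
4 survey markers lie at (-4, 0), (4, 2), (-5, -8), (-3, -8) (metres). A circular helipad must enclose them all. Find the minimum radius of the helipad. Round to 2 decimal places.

6.73

A smallest enclosing disk is always determined by at most three of the input points on its boundary.
The farthest pair is (4, 2)–(-5, -8) with squared distance 181. The circle on this segment as diameter has centre (-0.5, -3) and r² = 181/4 = 45.25.
Check (-4, 0): distance² to centre = 21.25 ≤ 45.25, so it lies inside.
All remaining points lie in this disk, and no smaller disk contains both endpoints, so this is the minimum enclosing circle.
r = √(45.25) ≈ 6.73.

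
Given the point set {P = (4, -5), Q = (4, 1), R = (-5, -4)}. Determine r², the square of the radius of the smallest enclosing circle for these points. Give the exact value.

Side lengths²: PQ² = 36, PR² = 82, QR² = 106.
Since QR² = 106 < 82 + 36 = 118, the triangle is acute, so the smallest enclosing circle is the circumcircle.
Circumcentre = (-2/9, -2), r² = 2173/81.

2173/81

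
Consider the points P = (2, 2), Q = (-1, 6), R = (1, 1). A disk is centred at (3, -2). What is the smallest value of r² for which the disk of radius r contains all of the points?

The required radius is the distance from (3, -2) to the farthest point.
Squared distances: 17, 80, 13.
Maximum is 80, attained at Q.

80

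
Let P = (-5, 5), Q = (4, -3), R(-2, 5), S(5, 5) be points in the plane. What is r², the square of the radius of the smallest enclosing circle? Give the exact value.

36.81640625

The minimum enclosing circle is determined by three boundary points: P, Q, S.
Their circumcentre is (0, 1.5625) with r² = 36.81640625.
The farthest remaining point R is at distance² 15.81640625 ≤ 36.81640625.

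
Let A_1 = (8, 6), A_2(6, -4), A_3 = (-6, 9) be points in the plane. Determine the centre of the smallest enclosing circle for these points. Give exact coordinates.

Side lengths²: A_1A_2² = 104, A_1A_3² = 205, A_2A_3² = 313.
Since A_2A_3² = 313 ≥ 205 + 104 = 309, the angle opposite A_2A_3 is not acute, so the smallest enclosing circle has A_2A_3 as diameter.
Centre = midpoint of A_2A_3 = (0, 2.5), r² = 313/4 = 78.25.
Centre = (0, 2.5).

(0, 2.5)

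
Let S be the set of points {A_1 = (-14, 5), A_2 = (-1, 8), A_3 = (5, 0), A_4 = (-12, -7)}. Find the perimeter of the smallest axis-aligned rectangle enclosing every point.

Width = max x − min x = 5 − (-14) = 19.
Height = max y − min y = 8 − (-7) = 15.
Perimeter = 2(19 + 15) = 68.

68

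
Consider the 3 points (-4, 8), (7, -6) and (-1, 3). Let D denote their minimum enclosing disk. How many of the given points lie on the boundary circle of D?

Call the three points A, B, C in the order given.
Side lengths²: AB² = 317, AC² = 34, BC² = 145.
Since AB² = 317 ≥ 145 + 34 = 179, the angle opposite AB is not acute, so the smallest enclosing circle has AB as diameter.
Centre = midpoint of AB = (1.5, 1), r² = 317/4 = 79.25.
The points at distance exactly r from the centre are (-4, 8), (7, -6) — 2 points.

2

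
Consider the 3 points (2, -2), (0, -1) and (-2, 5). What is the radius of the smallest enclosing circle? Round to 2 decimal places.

4.03

Call the three points A, B, C in the order given.
Side lengths²: AB² = 5, AC² = 65, BC² = 40.
Since AC² = 65 ≥ 40 + 5 = 45, the angle opposite AC is not acute, so the smallest enclosing circle has AC as diameter.
Centre = midpoint of AC = (0, 1.5), r² = 65/4 = 16.25.
r = √(16.25) ≈ 4.03.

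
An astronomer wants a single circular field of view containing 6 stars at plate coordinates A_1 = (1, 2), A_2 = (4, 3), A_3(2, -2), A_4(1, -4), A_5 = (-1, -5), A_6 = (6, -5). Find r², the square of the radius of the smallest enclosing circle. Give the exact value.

By Welzl's lemma the MEC is supported by two points (diametrically opposite) or three points (on a circumcircle).
The minimum enclosing circle is determined by three boundary points: A_2, A_5, A_6.
Their circumcentre is (2.5, -1.625) with r² = 23.640625.
The farthest remaining point A_1 is at distance² 15.390625 ≤ 23.640625.

23.640625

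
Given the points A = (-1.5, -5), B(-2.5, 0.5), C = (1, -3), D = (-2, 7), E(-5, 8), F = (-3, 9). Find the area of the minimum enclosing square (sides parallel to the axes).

The bounding box has width 6 and height 14.
An axis-aligned square enclosing the set must have side ≥ max(width, height).
So the minimum side is max(6, 14) = 14.
Area = 14² = 196.

196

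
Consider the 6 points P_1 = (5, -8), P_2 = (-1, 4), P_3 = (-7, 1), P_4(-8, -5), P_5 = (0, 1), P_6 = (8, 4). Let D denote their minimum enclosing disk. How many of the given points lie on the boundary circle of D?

2

A smallest enclosing disk is always determined by at most three of the input points on its boundary.
The farthest pair is P_4–P_6 with squared distance 337. The circle on this segment as diameter has centre (0, -0.5) and r² = 337/4 = 84.25.
Check P_1: distance² to centre = 81.25 ≤ 84.25, so it lies inside.
All remaining points lie in this disk, and no smaller disk contains both endpoints, so this is the minimum enclosing circle.
The points at distance exactly r from the centre are P_4, P_6 — 2 points.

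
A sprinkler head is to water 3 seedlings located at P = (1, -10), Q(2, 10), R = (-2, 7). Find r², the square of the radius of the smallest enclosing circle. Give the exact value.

100.25

Side lengths²: PQ² = 401, PR² = 298, QR² = 25.
Since PQ² = 401 ≥ 298 + 25 = 323, the angle opposite PQ is not acute, so the smallest enclosing circle has PQ as diameter.
Centre = midpoint of PQ = (1.5, 0), r² = 401/4 = 100.25.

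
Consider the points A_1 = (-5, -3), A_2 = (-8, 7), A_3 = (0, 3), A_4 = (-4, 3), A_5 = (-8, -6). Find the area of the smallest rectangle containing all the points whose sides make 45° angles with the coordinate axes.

110.5

In coordinates u = x + y, v = x − y the rectangle is axis-aligned; the map (x,y)→(u,v) scales areas by 2.
u-values: -8, -1, 3, -1, -14; range = 3 − (-14) = 17.
v-values: -2, -15, -3, -7, -2; range = -2 − (-15) = 13.
Area = (17 × 13) / 2 = 110.5.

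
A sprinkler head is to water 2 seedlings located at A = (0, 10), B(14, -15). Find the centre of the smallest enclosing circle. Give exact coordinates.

The smallest circle enclosing two points has them as diameter endpoints.
Centre = midpoint = (7, -2.5); r² = |AB|²/4 = 821/4 = 205.25.
Centre = (7, -2.5).

(7, -2.5)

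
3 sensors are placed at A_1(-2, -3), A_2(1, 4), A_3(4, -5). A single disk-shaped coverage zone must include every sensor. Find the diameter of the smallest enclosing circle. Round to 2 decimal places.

9.52

Side lengths²: A_1A_2² = 58, A_1A_3² = 40, A_2A_3² = 90.
Since A_2A_3² = 90 < 58 + 40 = 98, the triangle is acute, so the smallest enclosing circle is the circumcircle.
Circumcentre = (2.125, -0.625), r² = 22.65625.
Diameter = 2r = 2√(22.65625) ≈ 9.52.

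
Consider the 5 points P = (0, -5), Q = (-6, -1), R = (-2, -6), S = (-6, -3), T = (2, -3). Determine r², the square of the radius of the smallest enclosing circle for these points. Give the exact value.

17

A smallest enclosing disk is always determined by at most three of the input points on its boundary.
The farthest pair is Q–T with squared distance 68. The circle on this segment as diameter has centre (-2, -2) and r² = 68/4 = 17.
Check P: distance² to centre = 13 ≤ 17, so it lies inside.
All remaining points lie in this disk, and no smaller disk contains both endpoints, so this is the minimum enclosing circle.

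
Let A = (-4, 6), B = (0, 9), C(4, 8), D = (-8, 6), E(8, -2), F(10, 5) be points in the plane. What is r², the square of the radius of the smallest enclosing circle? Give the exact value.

84.1064453125

By Welzl's lemma the MEC is supported by two points (diametrically opposite) or three points (on a circumcircle).
The minimum enclosing circle is determined by three boundary points: D, E, F.
Their circumcentre is (0.90625, 3.8125) with r² = 84.1064453125.
The farthest remaining point A is at distance² 28.8564453125 ≤ 84.1064453125.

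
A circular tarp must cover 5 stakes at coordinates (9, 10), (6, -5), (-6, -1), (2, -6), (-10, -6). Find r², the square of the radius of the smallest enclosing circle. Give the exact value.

By Welzl's lemma the MEC is supported by two points (diametrically opposite) or three points (on a circumcircle).
The farthest pair is (9, 10)–(-10, -6) with squared distance 617. The circle on this segment as diameter has centre (-0.5, 2) and r² = 617/4 = 154.25.
Check (6, -5): distance² to centre = 91.25 ≤ 154.25, so it lies inside.
All remaining points lie in this disk, and no smaller disk contains both endpoints, so this is the minimum enclosing circle.

154.25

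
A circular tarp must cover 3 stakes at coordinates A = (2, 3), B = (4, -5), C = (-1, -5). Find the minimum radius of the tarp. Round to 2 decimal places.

Side lengths²: AB² = 68, AC² = 73, BC² = 25.
Since AC² = 73 < 68 + 25 = 93, the triangle is acute, so the smallest enclosing circle is the circumcircle.
Circumcentre = (1.5, -1.375), r² = 19.390625.
r = √(19.390625) ≈ 4.40.

4.40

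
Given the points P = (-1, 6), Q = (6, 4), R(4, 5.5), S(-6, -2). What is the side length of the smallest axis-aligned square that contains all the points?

12

The bounding box has width 12 and height 8.
An axis-aligned square enclosing the set must have side ≥ max(width, height).
So the minimum side is max(12, 8) = 12.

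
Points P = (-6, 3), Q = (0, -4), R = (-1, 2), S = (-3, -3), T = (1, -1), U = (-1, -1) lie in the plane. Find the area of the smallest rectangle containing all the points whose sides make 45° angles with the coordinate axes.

In coordinates u = x + y, v = x − y the rectangle is axis-aligned; the map (x,y)→(u,v) scales areas by 2.
u-values: -3, -4, 1, -6, 0, -2; range = 1 − (-6) = 7.
v-values: -9, 4, -3, 0, 2, 0; range = 4 − (-9) = 13.
Area = (7 × 13) / 2 = 45.5.

45.5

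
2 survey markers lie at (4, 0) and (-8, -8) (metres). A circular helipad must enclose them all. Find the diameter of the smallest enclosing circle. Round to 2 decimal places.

The smallest circle enclosing two points has them as diameter endpoints.
Centre = midpoint = (-2, -4); r² = |(4, 0)−(-8, -8)|²/4 = 208/4 = 52.
Diameter = 2r = 2√52 ≈ 14.42.

14.42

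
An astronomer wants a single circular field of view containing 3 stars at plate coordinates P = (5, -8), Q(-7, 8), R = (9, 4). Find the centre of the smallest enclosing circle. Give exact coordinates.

Side lengths²: PQ² = 400, PR² = 160, QR² = 272.
Since PQ² = 400 < 272 + 160 = 432, the triangle is acute, so the smallest enclosing circle is the circumcircle.
Circumcentre = (-5/13, 6/13), r² = 17000/169.
Centre = (-5/13, 6/13).

(-5/13, 6/13)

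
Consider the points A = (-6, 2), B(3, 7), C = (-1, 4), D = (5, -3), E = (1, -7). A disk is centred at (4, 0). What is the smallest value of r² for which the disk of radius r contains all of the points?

104

The required radius is the distance from (4, 0) to the farthest point.
Squared distances: 104, 50, 41, 10, 58.
Maximum is 104, attained at A.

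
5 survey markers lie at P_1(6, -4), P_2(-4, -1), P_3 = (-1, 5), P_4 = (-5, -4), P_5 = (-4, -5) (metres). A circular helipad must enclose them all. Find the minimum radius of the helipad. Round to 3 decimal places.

The minimum enclosing circle is determined by three boundary points: P_1, P_3, P_4.
Their circumcentre is (0.5, -19/18) with r² = 6305/162.
The farthest remaining point P_5 is at distance² 5801/162 ≤ 6305/162.
r = √(6305/162) ≈ 6.239.

6.239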